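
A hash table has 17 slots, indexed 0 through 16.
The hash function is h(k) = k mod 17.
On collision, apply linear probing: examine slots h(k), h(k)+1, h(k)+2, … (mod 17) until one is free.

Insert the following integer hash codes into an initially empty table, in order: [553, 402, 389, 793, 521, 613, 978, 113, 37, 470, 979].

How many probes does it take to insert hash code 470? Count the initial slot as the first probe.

6

553 hashes to 9; slot 9 is free → place at 9.
402 hashes to 11; slot 11 is free → place at 11.
389 hashes to 15; slot 15 is free → place at 15.
793 hashes to 11; 11 taken → place at 12.
521 hashes to 11; 11,12 taken → place at 13.
613 hashes to 1; slot 1 is free → place at 1.
978 hashes to 9; 9 taken → place at 10.
113 hashes to 11; 11,12,13 taken → place at 14.
37 hashes to 3; slot 3 is free → place at 3.
470 hashes to 11; 11,12,13,14,15 taken → place at 16.
979 hashes to 10; 10,11,12,13,14,15,16 taken → place at 0.
Table: [979, 613, -, 37, -, -, -, -, -, 553, 978, 402, 793, 521, 113, 389, 470]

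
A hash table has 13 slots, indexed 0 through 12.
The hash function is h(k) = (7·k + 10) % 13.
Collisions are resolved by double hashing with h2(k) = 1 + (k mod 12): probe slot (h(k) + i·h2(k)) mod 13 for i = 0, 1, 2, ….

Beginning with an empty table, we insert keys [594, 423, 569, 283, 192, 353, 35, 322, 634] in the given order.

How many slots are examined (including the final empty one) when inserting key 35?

3

Insert 594: h=8, slot 8 empty -> index 8.
Insert 423: h=7, slot 7 empty -> index 7.
Insert 569: h=2, slot 2 empty -> index 2.
Insert 283: h=2, h2=8, slot 2 occupied -> index 10.
Insert 192: h=2, h2=1, slot 2 occupied -> index 3.
Insert 353: h=11, slot 11 empty -> index 11.
Insert 35: h=8, h2=12, slots 8,7 occupied -> index 6.
Insert 322: h=2, h2=11, slot 2 occupied -> index 0.
Insert 634: h=2, h2=11, slots 2,0,11 occupied -> index 9.
Table: [322, ., 569, 192, ., ., 35, 423, 594, 634, 283, 353, .]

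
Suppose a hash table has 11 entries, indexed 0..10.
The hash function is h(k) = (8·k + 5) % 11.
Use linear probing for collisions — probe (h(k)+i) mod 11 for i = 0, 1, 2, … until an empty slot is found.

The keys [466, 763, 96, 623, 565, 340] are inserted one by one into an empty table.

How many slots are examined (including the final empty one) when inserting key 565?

4

466: h=4 -> slot 4
763: h=4, probe 4,5 -> slot 5
96: h=3 -> slot 3
623: h=6 -> slot 6
565: h=4, probe 4,5,6,7 -> slot 7
340: h=8 -> slot 8
Table: [_, _, _, 96, 466, 763, 623, 565, 340, _, _]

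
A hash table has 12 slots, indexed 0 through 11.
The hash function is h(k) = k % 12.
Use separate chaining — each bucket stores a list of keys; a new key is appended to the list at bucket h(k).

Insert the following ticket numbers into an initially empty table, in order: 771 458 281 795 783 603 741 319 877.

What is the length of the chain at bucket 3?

Insert 771: h=3, bucket 3 empty → new chain.
Insert 458: h=2, bucket 2 empty → new chain.
Insert 281: h=5, bucket 5 empty → new chain.
Insert 795: h=3, bucket 3 nonempty → append to chain.
Insert 783: h=3, bucket 3 nonempty → append to chain.
Insert 603: h=3, bucket 3 nonempty → append to chain.
Insert 741: h=9, bucket 9 empty → new chain.
Insert 319: h=7, bucket 7 empty → new chain.
Insert 877: h=1, bucket 1 empty → new chain.
Final buckets:
0: ∅
1: 877
2: 458
3: 771 -> 795 -> 783 -> 603
4: ∅
5: 281
6: ∅
7: 319
8: ∅
9: 741
10: ∅
11: ∅

4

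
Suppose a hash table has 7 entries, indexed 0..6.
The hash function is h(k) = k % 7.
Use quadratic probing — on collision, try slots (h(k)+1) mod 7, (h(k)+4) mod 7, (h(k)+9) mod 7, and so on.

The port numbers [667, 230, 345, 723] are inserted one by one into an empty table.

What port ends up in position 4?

723

667: h=2 → slot 2
230: h=6 → slot 6
345: h=2, probe 2,3 → slot 3
723: h=2, probe 2,3,6,4 → slot 4
Table: [-, -, 667, 345, 723, -, 230]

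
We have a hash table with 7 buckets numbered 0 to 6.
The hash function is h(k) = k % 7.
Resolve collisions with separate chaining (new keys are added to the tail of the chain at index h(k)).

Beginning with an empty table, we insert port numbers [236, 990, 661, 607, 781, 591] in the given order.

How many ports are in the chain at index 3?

236 → bucket 5
990 → bucket 3
661 → bucket 3 (collision)
607 → bucket 5 (collision)
781 → bucket 4
591 → bucket 3 (collision)
Final buckets:
0: -
1: -
2: -
3: 990 -> 661 -> 591
4: 781
5: 236 -> 607
6: -

3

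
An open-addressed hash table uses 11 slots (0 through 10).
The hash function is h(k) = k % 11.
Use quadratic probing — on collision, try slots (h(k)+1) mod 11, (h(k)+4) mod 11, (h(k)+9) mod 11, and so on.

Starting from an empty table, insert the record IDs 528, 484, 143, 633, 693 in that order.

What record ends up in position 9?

Insert 528: h=0, slot 0 empty → index 0.
Insert 484: h=0, slot 0 occupied → index 1.
Insert 143: h=0, slots 0,1 occupied → index 4.
Insert 633: h=6, slot 6 empty → index 6.
Insert 693: h=0, slots 0,1,4 occupied → index 9.
Table: [528, 484, ∅, ∅, 143, ∅, 633, ∅, ∅, 693, ∅]

693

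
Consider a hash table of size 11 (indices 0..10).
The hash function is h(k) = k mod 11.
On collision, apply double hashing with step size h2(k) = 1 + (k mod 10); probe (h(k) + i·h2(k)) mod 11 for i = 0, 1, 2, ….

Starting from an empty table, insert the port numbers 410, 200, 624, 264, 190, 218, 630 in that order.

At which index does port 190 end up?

4

Insert 410: h=3, slot 3 empty => index 3.
Insert 200: h=2, slot 2 empty => index 2.
Insert 624: h=8, slot 8 empty => index 8.
Insert 264: h=0, slot 0 empty => index 0.
Insert 190: h=3, h2=1, slot 3 occupied => index 4.
Insert 218: h=9, slot 9 empty => index 9.
Insert 630: h=3, h2=1, slots 3,4 occupied => index 5.
Table: [264, ., 200, 410, 190, 630, ., ., 624, 218, .]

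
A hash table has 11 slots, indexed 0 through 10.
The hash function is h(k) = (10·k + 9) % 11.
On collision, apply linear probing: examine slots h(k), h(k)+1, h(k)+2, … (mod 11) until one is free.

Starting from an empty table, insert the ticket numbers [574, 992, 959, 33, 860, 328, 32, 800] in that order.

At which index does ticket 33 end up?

10

574: h=7 => slot 7
992: h=7, probe 7,8 => slot 8
959: h=7, probe 7,8,9 => slot 9
33: h=9, probe 9,10 => slot 10
860: h=7, probe 7,8,9,10,0 => slot 0
328: h=0, probe 0,1 => slot 1
32: h=10, probe 10,0,1,2 => slot 2
800: h=1, probe 1,2,3 => slot 3
Table: [860, 328, 32, 800, _, _, _, 574, 992, 959, 33]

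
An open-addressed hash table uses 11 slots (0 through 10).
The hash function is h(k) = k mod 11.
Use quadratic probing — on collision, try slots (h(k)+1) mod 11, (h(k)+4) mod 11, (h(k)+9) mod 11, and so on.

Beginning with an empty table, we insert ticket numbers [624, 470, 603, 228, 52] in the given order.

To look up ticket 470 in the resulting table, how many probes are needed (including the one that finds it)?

624: h=8 => slot 8
470: h=8, probe 8,9 => slot 9
603: h=9, probe 9,10 => slot 10
228: h=8, probe 8,9,1 => slot 1
52: h=8, probe 8,9,1,6 => slot 6
Table: [—, 228, —, —, —, —, 52, —, 624, 470, 603]
Lookup 470: h=8, probe 8,9 → found at 9.

2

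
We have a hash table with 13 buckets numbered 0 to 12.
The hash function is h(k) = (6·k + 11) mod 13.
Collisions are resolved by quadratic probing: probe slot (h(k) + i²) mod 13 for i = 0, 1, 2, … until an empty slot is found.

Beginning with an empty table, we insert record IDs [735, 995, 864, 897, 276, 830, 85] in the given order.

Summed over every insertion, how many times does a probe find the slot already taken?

3

735 hashes to 1; slot 1 is free => place at 1.
995 hashes to 1; 1 taken => place at 2.
864 hashes to 8; slot 8 is free => place at 8.
897 hashes to 11; slot 11 is free => place at 11.
276 hashes to 3; slot 3 is free => place at 3.
830 hashes to 12; slot 12 is free => place at 12.
85 hashes to 1; 1,2 taken => place at 5.
Table: [., 735, 995, 276, ., 85, ., ., 864, ., ., 897, 830]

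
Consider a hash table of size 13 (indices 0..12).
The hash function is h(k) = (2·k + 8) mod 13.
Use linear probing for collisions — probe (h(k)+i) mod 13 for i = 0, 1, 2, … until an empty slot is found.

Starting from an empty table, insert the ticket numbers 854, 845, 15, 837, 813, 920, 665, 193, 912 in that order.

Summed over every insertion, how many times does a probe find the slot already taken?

Insert 854: h=0, slot 0 empty -> index 0.
Insert 845: h=8, slot 8 empty -> index 8.
Insert 15: h=12, slot 12 empty -> index 12.
Insert 837: h=5, slot 5 empty -> index 5.
Insert 813: h=9, slot 9 empty -> index 9.
Insert 920: h=2, slot 2 empty -> index 2.
Insert 665: h=12, slots 12,0 occupied -> index 1.
Insert 193: h=4, slot 4 empty -> index 4.
Insert 912: h=12, slots 12,0,1,2 occupied -> index 3.
Table: [854, 665, 920, 912, 193, 837, ., ., 845, 813, ., ., 15]

6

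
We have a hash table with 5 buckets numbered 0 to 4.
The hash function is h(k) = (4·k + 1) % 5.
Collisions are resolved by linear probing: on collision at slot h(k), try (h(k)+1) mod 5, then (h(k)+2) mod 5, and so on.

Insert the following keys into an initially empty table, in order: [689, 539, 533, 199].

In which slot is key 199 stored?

0

689: h=2 => slot 2
539: h=2, probe 2,3 => slot 3
533: h=3, probe 3,4 => slot 4
199: h=2, probe 2,3,4,0 => slot 0
Table: [199, _, 689, 539, 533]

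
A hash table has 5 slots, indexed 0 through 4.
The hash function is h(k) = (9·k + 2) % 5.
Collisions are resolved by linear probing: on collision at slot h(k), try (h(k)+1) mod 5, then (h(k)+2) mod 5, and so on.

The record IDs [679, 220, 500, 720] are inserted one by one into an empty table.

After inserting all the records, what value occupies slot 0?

679: h=3 → slot 3
220: h=2 → slot 2
500: h=2, probe 2,3,4 → slot 4
720: h=2, probe 2,3,4,0 → slot 0
Table: [720, -, 220, 679, 500]

720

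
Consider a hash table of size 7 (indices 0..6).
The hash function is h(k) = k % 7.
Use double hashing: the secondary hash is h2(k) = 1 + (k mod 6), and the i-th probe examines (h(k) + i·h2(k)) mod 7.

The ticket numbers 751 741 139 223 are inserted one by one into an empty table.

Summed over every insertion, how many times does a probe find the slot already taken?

751: h=2 -> slot 2
741: h=6 -> slot 6
139: h=6, h2=2, probe 6,1 -> slot 1
223: h=6, h2=2, probe 6,1,3 -> slot 3
Table: [—, 139, 751, 223, —, —, 741]

3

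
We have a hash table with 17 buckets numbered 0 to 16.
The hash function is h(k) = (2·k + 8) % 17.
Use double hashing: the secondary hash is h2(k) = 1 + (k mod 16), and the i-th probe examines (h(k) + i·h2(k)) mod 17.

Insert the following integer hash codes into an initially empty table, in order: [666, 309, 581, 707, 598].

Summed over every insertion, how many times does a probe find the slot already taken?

666 hashes to 14; slot 14 is free → place at 14.
309 hashes to 14, h2=6; 14 taken → place at 3.
581 hashes to 14, h2=6; 14,3 taken → place at 9.
707 hashes to 11; slot 11 is free → place at 11.
598 hashes to 14, h2=7; 14 taken → place at 4.
Table: [., ., ., 309, 598, ., ., ., ., 581, ., 707, ., ., 666, ., .]

4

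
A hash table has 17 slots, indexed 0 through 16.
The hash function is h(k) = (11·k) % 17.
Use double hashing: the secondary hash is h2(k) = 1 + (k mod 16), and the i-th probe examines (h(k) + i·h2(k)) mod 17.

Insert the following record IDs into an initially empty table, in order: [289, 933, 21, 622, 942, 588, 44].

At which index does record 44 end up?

Insert 289: h=0, slot 0 empty -> index 0.
Insert 933: h=12, slot 12 empty -> index 12.
Insert 21: h=10, slot 10 empty -> index 10.
Insert 622: h=8, slot 8 empty -> index 8.
Insert 942: h=9, slot 9 empty -> index 9.
Insert 588: h=8, h2=13, slot 8 occupied -> index 4.
Insert 44: h=8, h2=13, slots 8,4,0 occupied -> index 13.
Table: [289, -, -, -, 588, -, -, -, 622, 942, 21, -, 933, 44, -, -, -]

13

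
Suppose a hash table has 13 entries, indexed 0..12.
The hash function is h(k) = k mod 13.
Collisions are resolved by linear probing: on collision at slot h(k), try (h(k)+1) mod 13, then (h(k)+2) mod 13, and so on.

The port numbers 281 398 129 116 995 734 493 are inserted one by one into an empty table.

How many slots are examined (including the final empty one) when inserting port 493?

Insert 281: h=8, slot 8 empty => index 8.
Insert 398: h=8, slot 8 occupied => index 9.
Insert 129: h=12, slot 12 empty => index 12.
Insert 116: h=12, slot 12 occupied => index 0.
Insert 995: h=7, slot 7 empty => index 7.
Insert 734: h=6, slot 6 empty => index 6.
Insert 493: h=12, slots 12,0 occupied => index 1.
Table: [116, 493, _, _, _, _, 734, 995, 281, 398, _, _, 129]

3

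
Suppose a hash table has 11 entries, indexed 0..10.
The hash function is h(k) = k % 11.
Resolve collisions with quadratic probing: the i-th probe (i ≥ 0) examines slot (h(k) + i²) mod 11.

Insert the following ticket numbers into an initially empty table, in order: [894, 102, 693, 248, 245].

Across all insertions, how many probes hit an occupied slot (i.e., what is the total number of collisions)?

3

894: h=3 → slot 3
102: h=3, probe 3,4 → slot 4
693: h=0 → slot 0
248: h=6 → slot 6
245: h=3, probe 3,4,7 → slot 7
Table: [693, -, -, 894, 102, -, 248, 245, -, -, -]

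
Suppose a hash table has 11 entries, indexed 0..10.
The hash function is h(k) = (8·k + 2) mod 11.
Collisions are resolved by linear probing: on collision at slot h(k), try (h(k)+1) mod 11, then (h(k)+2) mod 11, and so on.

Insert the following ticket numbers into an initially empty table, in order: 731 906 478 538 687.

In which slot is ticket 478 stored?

731: h=9 -> slot 9
906: h=1 -> slot 1
478: h=9, probe 9,10 -> slot 10
538: h=5 -> slot 5
687: h=9, probe 9,10,0 -> slot 0
Table: [687, 906, ∅, ∅, ∅, 538, ∅, ∅, ∅, 731, 478]

10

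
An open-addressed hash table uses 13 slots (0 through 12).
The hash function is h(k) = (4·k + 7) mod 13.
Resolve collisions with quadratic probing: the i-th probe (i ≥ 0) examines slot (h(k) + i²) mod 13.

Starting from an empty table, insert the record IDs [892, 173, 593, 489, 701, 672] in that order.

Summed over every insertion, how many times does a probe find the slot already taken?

892 hashes to 0; slot 0 is free => place at 0.
173 hashes to 10; slot 10 is free => place at 10.
593 hashes to 0; 0 taken => place at 1.
489 hashes to 0; 0,1 taken => place at 4.
701 hashes to 3; slot 3 is free => place at 3.
672 hashes to 4; 4 taken => place at 5.
Table: [892, 593, -, 701, 489, 672, -, -, -, -, 173, -, -]

4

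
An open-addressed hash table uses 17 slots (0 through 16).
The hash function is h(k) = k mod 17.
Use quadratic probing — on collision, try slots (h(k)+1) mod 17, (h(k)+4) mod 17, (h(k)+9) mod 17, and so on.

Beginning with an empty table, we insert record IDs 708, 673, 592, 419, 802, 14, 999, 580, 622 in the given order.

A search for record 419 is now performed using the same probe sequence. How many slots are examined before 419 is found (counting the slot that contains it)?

708 hashes to 11; slot 11 is free -> place at 11.
673 hashes to 10; slot 10 is free -> place at 10.
592 hashes to 14; slot 14 is free -> place at 14.
419 hashes to 11; 11 taken -> place at 12.
802 hashes to 3; slot 3 is free -> place at 3.
14 hashes to 14; 14 taken -> place at 15.
999 hashes to 13; slot 13 is free -> place at 13.
580 hashes to 2; slot 2 is free -> place at 2.
622 hashes to 10; 10,11,14,2 taken -> place at 9.
Table: [., ., 580, 802, ., ., ., ., ., 622, 673, 708, 419, 999, 592, 14, .]
Lookup 419: h=11, probe 11,12 → found at 12.

2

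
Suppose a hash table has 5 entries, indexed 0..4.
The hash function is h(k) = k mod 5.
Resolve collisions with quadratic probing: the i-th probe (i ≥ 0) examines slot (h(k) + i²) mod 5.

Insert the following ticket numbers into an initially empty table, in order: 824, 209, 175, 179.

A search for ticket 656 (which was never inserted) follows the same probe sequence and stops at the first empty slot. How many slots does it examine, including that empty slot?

824: h=4 -> slot 4
209: h=4, probe 4,0 -> slot 0
175: h=0, probe 0,1 -> slot 1
179: h=4, probe 4,0,3 -> slot 3
Table: [209, 175, ∅, 179, 824]
Lookup 656: h=1, probe 1,2 → slot 2 empty, not found.

2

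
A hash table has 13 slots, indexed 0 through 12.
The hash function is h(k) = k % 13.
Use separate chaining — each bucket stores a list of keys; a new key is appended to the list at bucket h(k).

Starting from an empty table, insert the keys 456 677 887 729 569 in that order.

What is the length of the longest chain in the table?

Insert 456: h=1, bucket 1 empty → new chain.
Insert 677: h=1, bucket 1 nonempty → append to chain.
Insert 887: h=3, bucket 3 empty → new chain.
Insert 729: h=1, bucket 1 nonempty → append to chain.
Insert 569: h=10, bucket 10 empty → new chain.
Final buckets:
0: ∅
1: 456 -> 677 -> 729
2: ∅
3: 887
4: ∅
5: ∅
6: ∅
7: ∅
8: ∅
9: ∅
10: 569
11: ∅
12: ∅

3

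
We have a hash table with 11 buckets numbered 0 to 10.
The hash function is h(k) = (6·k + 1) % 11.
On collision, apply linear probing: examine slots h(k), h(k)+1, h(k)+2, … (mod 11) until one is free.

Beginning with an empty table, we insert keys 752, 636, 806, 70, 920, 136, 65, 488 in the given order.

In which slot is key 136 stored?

5

752 hashes to 3; slot 3 is free => place at 3.
636 hashes to 0; slot 0 is free => place at 0.
806 hashes to 8; slot 8 is free => place at 8.
70 hashes to 3; 3 taken => place at 4.
920 hashes to 10; slot 10 is free => place at 10.
136 hashes to 3; 3,4 taken => place at 5.
65 hashes to 6; slot 6 is free => place at 6.
488 hashes to 3; 3,4,5,6 taken => place at 7.
Table: [636, _, _, 752, 70, 136, 65, 488, 806, _, 920]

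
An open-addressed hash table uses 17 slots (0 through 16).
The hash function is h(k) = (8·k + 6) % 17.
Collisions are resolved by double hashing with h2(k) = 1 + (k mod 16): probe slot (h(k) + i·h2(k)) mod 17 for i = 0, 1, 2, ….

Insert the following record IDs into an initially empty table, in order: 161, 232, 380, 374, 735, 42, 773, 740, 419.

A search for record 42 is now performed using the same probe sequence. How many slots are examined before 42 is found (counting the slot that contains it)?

Insert 161: h=2, slot 2 empty -> index 2.
Insert 232: h=9, slot 9 empty -> index 9.
Insert 380: h=3, slot 3 empty -> index 3.
Insert 374: h=6, slot 6 empty -> index 6.
Insert 735: h=4, slot 4 empty -> index 4.
Insert 42: h=2, h2=11, slot 2 occupied -> index 13.
Insert 773: h=2, h2=6, slot 2 occupied -> index 8.
Insert 740: h=10, slot 10 empty -> index 10.
Insert 419: h=9, h2=4, slots 9,13 occupied -> index 0.
Table: [419, _, 161, 380, 735, _, 374, _, 773, 232, 740, _, _, 42, _, _, _]
Lookup 42: h=2, h2=11, probe 2,13 → found at 13.

2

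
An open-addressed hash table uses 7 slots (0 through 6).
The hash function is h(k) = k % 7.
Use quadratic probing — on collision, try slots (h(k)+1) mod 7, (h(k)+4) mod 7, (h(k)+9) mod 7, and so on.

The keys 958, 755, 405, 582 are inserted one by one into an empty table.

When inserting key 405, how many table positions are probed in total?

3

Insert 958: h=6, slot 6 empty => index 6.
Insert 755: h=6, slot 6 occupied => index 0.
Insert 405: h=6, slots 6,0 occupied => index 3.
Insert 582: h=1, slot 1 empty => index 1.
Table: [755, 582, ., 405, ., ., 958]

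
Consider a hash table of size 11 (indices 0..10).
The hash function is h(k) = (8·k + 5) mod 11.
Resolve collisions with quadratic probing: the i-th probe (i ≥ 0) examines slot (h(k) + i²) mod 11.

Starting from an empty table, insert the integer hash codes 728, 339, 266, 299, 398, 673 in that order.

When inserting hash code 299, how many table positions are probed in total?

Insert 728: h=10, slot 10 empty => index 10.
Insert 339: h=0, slot 0 empty => index 0.
Insert 266: h=10, slots 10,0 occupied => index 3.
Insert 299: h=10, slots 10,0,3 occupied => index 8.
Insert 398: h=10, slots 10,0,3,8 occupied => index 4.
Insert 673: h=10, slots 10,0,3,8,4 occupied => index 2.
Table: [339, —, 673, 266, 398, —, —, —, 299, —, 728]

4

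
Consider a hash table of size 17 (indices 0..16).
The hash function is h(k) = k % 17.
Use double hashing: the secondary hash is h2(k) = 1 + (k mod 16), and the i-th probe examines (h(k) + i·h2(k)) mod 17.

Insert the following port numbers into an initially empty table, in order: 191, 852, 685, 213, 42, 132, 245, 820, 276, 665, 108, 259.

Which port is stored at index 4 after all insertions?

191

191: h=4 => slot 4
852: h=2 => slot 2
685: h=5 => slot 5
213: h=9 => slot 9
42: h=8 => slot 8
132: h=13 => slot 13
245: h=7 => slot 7
820: h=4, h2=5, probe 4,9,14 => slot 14
276: h=4, h2=5, probe 4,9,14,2,7,12 => slot 12
665: h=2, h2=10, probe 2,12,5,15 => slot 15
108: h=6 => slot 6
259: h=4, h2=4, probe 4,8,12,16 => slot 16
Table: [—, —, 852, —, 191, 685, 108, 245, 42, 213, —, —, 276, 132, 820, 665, 259]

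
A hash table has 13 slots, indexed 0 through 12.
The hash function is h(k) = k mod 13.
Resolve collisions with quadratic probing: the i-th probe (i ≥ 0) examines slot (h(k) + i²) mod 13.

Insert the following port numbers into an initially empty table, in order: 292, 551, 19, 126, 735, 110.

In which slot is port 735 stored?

8

292: h=6 => slot 6
551: h=5 => slot 5
19: h=6, probe 6,7 => slot 7
126: h=9 => slot 9
735: h=7, probe 7,8 => slot 8
110: h=6, probe 6,7,10 => slot 10
Table: [_, _, _, _, _, 551, 292, 19, 735, 126, 110, _, _]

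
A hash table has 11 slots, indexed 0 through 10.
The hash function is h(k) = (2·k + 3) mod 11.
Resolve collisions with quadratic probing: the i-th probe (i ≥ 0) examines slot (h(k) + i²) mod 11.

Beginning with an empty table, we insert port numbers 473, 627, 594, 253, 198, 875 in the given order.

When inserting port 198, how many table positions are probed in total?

5

473: h=3 => slot 3
627: h=3, probe 3,4 => slot 4
594: h=3, probe 3,4,7 => slot 7
253: h=3, probe 3,4,7,1 => slot 1
198: h=3, probe 3,4,7,1,8 => slot 8
875: h=4, probe 4,5 => slot 5
Table: [∅, 253, ∅, 473, 627, 875, ∅, 594, 198, ∅, ∅]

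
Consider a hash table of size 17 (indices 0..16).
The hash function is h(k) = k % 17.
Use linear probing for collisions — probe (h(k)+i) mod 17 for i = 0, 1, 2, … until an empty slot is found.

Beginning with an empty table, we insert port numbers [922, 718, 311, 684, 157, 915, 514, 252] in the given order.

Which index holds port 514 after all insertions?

9

922 hashes to 4; slot 4 is free -> place at 4.
718 hashes to 4; 4 taken -> place at 5.
311 hashes to 5; 5 taken -> place at 6.
684 hashes to 4; 4,5,6 taken -> place at 7.
157 hashes to 4; 4,5,6,7 taken -> place at 8.
915 hashes to 14; slot 14 is free -> place at 14.
514 hashes to 4; 4,5,6,7,8 taken -> place at 9.
252 hashes to 14; 14 taken -> place at 15.
Table: [., ., ., ., 922, 718, 311, 684, 157, 514, ., ., ., ., 915, 252, .]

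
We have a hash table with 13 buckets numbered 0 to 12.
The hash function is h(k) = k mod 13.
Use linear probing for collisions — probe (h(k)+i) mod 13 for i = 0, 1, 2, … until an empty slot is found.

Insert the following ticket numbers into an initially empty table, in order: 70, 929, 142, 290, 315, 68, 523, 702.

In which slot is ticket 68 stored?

Insert 70: h=5, slot 5 empty → index 5.
Insert 929: h=6, slot 6 empty → index 6.
Insert 142: h=12, slot 12 empty → index 12.
Insert 290: h=4, slot 4 empty → index 4.
Insert 315: h=3, slot 3 empty → index 3.
Insert 68: h=3, slots 3,4,5,6 occupied → index 7.
Insert 523: h=3, slots 3,4,5,6,7 occupied → index 8.
Insert 702: h=0, slot 0 empty → index 0.
Table: [702, ∅, ∅, 315, 290, 70, 929, 68, 523, ∅, ∅, ∅, 142]

7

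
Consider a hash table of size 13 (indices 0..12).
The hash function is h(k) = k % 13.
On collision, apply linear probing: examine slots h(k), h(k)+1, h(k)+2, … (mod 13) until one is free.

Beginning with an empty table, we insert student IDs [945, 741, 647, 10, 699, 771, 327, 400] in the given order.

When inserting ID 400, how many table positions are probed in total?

5

945: h=9 -> slot 9
741: h=0 -> slot 0
647: h=10 -> slot 10
10: h=10, probe 10,11 -> slot 11
699: h=10, probe 10,11,12 -> slot 12
771: h=4 -> slot 4
327: h=2 -> slot 2
400: h=10, probe 10,11,12,0,1 -> slot 1
Table: [741, 400, 327, ., 771, ., ., ., ., 945, 647, 10, 699]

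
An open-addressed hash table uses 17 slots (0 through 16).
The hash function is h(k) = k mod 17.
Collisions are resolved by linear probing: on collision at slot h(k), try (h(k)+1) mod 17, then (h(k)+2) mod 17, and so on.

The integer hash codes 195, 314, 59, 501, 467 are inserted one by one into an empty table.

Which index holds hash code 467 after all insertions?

12

Insert 195: h=8, slot 8 empty => index 8.
Insert 314: h=8, slot 8 occupied => index 9.
Insert 59: h=8, slots 8,9 occupied => index 10.
Insert 501: h=8, slots 8,9,10 occupied => index 11.
Insert 467: h=8, slots 8,9,10,11 occupied => index 12.
Table: [_, _, _, _, _, _, _, _, 195, 314, 59, 501, 467, _, _, _, _]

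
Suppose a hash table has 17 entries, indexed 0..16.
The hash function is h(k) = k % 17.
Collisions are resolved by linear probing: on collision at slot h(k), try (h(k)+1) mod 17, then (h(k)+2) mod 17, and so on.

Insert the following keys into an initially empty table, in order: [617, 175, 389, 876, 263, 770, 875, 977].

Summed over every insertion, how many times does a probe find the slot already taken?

8

Insert 617: h=5, slot 5 empty → index 5.
Insert 175: h=5, slot 5 occupied → index 6.
Insert 389: h=15, slot 15 empty → index 15.
Insert 876: h=9, slot 9 empty → index 9.
Insert 263: h=8, slot 8 empty → index 8.
Insert 770: h=5, slots 5,6 occupied → index 7.
Insert 875: h=8, slots 8,9 occupied → index 10.
Insert 977: h=8, slots 8,9,10 occupied → index 11.
Table: [—, —, —, —, —, 617, 175, 770, 263, 876, 875, 977, —, —, —, 389, —]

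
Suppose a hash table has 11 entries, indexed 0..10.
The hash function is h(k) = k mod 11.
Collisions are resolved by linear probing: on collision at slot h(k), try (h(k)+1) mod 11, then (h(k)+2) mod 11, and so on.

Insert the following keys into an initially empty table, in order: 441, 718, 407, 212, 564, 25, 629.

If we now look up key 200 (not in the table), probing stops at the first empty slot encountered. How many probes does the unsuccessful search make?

6

441 hashes to 1; slot 1 is free -> place at 1.
718 hashes to 3; slot 3 is free -> place at 3.
407 hashes to 0; slot 0 is free -> place at 0.
212 hashes to 3; 3 taken -> place at 4.
564 hashes to 3; 3,4 taken -> place at 5.
25 hashes to 3; 3,4,5 taken -> place at 6.
629 hashes to 2; slot 2 is free -> place at 2.
Table: [407, 441, 629, 718, 212, 564, 25, —, —, —, —]
Lookup 200: h=2, probe 2,3,4,5,6,7 → slot 7 empty, not found.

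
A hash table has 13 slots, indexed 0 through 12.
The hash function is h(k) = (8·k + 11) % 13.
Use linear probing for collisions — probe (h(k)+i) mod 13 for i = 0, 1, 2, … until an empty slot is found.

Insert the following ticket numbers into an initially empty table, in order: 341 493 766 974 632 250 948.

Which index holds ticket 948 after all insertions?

6

341 hashes to 9; slot 9 is free -> place at 9.
493 hashes to 3; slot 3 is free -> place at 3.
766 hashes to 3; 3 taken -> place at 4.
974 hashes to 3; 3,4 taken -> place at 5.
632 hashes to 10; slot 10 is free -> place at 10.
250 hashes to 9; 9,10 taken -> place at 11.
948 hashes to 3; 3,4,5 taken -> place at 6.
Table: [∅, ∅, ∅, 493, 766, 974, 948, ∅, ∅, 341, 632, 250, ∅]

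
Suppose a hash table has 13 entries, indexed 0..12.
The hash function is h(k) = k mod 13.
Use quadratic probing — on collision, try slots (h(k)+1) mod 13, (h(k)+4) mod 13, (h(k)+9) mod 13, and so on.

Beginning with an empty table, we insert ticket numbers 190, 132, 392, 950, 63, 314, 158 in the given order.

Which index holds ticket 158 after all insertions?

5

190 hashes to 8; slot 8 is free → place at 8.
132 hashes to 2; slot 2 is free → place at 2.
392 hashes to 2; 2 taken → place at 3.
950 hashes to 1; slot 1 is free → place at 1.
63 hashes to 11; slot 11 is free → place at 11.
314 hashes to 2; 2,3 taken → place at 6.
158 hashes to 2; 2,3,6,11 taken → place at 5.
Table: [., 950, 132, 392, ., 158, 314, ., 190, ., ., 63, .]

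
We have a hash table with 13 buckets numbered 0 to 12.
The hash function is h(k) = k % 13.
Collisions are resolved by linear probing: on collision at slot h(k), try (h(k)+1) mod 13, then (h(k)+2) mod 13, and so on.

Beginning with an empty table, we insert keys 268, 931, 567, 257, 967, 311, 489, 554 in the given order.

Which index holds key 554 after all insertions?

Insert 268: h=8, slot 8 empty => index 8.
Insert 931: h=8, slot 8 occupied => index 9.
Insert 567: h=8, slots 8,9 occupied => index 10.
Insert 257: h=10, slot 10 occupied => index 11.
Insert 967: h=5, slot 5 empty => index 5.
Insert 311: h=12, slot 12 empty => index 12.
Insert 489: h=8, slots 8,9,10,11,12 occupied => index 0.
Insert 554: h=8, slots 8,9,10,11,12,0 occupied => index 1.
Table: [489, 554, -, -, -, 967, -, -, 268, 931, 567, 257, 311]

1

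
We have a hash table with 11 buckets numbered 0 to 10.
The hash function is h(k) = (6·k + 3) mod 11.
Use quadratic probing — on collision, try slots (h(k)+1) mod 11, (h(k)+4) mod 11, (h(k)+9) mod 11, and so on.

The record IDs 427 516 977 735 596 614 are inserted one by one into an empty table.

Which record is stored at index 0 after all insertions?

Insert 427: h=2, slot 2 empty -> index 2.
Insert 516: h=8, slot 8 empty -> index 8.
Insert 977: h=2, slot 2 occupied -> index 3.
Insert 735: h=2, slots 2,3 occupied -> index 6.
Insert 596: h=4, slot 4 empty -> index 4.
Insert 614: h=2, slots 2,3,6 occupied -> index 0.
Table: [614, _, 427, 977, 596, _, 735, _, 516, _, _]

614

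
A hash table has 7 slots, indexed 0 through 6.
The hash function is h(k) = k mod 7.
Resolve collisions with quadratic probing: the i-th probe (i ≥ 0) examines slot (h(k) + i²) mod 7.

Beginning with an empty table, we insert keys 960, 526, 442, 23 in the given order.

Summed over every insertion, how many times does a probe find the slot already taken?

4

960: h=1 → slot 1
526: h=1, probe 1,2 → slot 2
442: h=1, probe 1,2,5 → slot 5
23: h=2, probe 2,3 → slot 3
Table: [∅, 960, 526, 23, ∅, 442, ∅]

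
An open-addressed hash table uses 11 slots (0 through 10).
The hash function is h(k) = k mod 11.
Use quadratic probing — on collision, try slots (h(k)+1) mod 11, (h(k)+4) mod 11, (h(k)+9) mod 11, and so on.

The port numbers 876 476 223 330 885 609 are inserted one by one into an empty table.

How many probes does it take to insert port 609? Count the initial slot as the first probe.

3

Insert 876: h=7, slot 7 empty -> index 7.
Insert 476: h=3, slot 3 empty -> index 3.
Insert 223: h=3, slot 3 occupied -> index 4.
Insert 330: h=0, slot 0 empty -> index 0.
Insert 885: h=5, slot 5 empty -> index 5.
Insert 609: h=4, slots 4,5 occupied -> index 8.
Table: [330, _, _, 476, 223, 885, _, 876, 609, _, _]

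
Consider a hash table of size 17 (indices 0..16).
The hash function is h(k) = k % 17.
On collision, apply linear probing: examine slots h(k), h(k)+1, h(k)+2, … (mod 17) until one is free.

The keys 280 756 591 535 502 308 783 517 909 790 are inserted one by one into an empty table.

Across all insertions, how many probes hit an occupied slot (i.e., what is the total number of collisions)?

Insert 280: h=8, slot 8 empty -> index 8.
Insert 756: h=8, slot 8 occupied -> index 9.
Insert 591: h=13, slot 13 empty -> index 13.
Insert 535: h=8, slots 8,9 occupied -> index 10.
Insert 502: h=9, slots 9,10 occupied -> index 11.
Insert 308: h=2, slot 2 empty -> index 2.
Insert 783: h=1, slot 1 empty -> index 1.
Insert 517: h=7, slot 7 empty -> index 7.
Insert 909: h=8, slots 8,9,10,11 occupied -> index 12.
Insert 790: h=8, slots 8,9,10,11,12,13 occupied -> index 14.
Table: [∅, 783, 308, ∅, ∅, ∅, ∅, 517, 280, 756, 535, 502, 909, 591, 790, ∅, ∅]

15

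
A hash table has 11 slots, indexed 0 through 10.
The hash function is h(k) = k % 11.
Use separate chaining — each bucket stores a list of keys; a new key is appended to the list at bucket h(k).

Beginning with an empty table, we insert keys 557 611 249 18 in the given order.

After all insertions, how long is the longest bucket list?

3

Insert 557: h=7, bucket 7 empty -> new chain.
Insert 611: h=6, bucket 6 empty -> new chain.
Insert 249: h=7, bucket 7 nonempty -> append to chain.
Insert 18: h=7, bucket 7 nonempty -> append to chain.
Final buckets:
0: —
1: —
2: —
3: —
4: —
5: —
6: 611
7: 557 -> 249 -> 18
8: —
9: —
10: —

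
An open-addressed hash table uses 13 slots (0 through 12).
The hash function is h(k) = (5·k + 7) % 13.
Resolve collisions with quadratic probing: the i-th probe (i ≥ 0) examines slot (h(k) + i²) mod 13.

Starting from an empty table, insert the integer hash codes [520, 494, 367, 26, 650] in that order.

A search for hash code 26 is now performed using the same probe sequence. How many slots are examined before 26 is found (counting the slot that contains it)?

520: h=7 → slot 7
494: h=7, probe 7,8 → slot 8
367: h=9 → slot 9
26: h=7, probe 7,8,11 → slot 11
650: h=7, probe 7,8,11,3 → slot 3
Table: [∅, ∅, ∅, 650, ∅, ∅, ∅, 520, 494, 367, ∅, 26, ∅]
Lookup 26: h=7, probe 7,8,11 → found at 11.

3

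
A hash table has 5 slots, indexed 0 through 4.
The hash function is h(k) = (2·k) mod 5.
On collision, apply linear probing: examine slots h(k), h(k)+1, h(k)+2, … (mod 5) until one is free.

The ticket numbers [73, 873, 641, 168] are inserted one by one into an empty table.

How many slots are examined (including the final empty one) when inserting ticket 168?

73 hashes to 1; slot 1 is free -> place at 1.
873 hashes to 1; 1 taken -> place at 2.
641 hashes to 2; 2 taken -> place at 3.
168 hashes to 1; 1,2,3 taken -> place at 4.
Table: [_, 73, 873, 641, 168]

4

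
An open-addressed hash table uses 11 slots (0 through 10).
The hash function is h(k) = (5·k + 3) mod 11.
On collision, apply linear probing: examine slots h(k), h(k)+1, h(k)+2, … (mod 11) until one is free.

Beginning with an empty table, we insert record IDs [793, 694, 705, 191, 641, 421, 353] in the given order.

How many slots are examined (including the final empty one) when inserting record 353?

Insert 793: h=8, slot 8 empty => index 8.
Insert 694: h=8, slot 8 occupied => index 9.
Insert 705: h=8, slots 8,9 occupied => index 10.
Insert 191: h=1, slot 1 empty => index 1.
Insert 641: h=7, slot 7 empty => index 7.
Insert 421: h=7, slots 7,8,9,10 occupied => index 0.
Insert 353: h=8, slots 8,9,10,0,1 occupied => index 2.
Table: [421, 191, 353, _, _, _, _, 641, 793, 694, 705]

6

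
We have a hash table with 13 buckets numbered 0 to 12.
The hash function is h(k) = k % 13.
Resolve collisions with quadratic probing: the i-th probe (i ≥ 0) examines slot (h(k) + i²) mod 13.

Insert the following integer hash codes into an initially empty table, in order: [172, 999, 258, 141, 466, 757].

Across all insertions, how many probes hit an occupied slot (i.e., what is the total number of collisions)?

Insert 172: h=3, slot 3 empty → index 3.
Insert 999: h=11, slot 11 empty → index 11.
Insert 258: h=11, slot 11 occupied → index 12.
Insert 141: h=11, slots 11,12 occupied → index 2.
Insert 466: h=11, slots 11,12,2 occupied → index 7.
Insert 757: h=3, slot 3 occupied → index 4.
Table: [∅, ∅, 141, 172, 757, ∅, ∅, 466, ∅, ∅, ∅, 999, 258]

7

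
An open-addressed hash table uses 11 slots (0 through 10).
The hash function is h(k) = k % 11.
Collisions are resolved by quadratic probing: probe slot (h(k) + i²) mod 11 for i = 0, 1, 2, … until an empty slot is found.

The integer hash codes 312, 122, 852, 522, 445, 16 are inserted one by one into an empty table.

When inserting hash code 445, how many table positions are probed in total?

3

312 hashes to 4; slot 4 is free → place at 4.
122 hashes to 1; slot 1 is free → place at 1.
852 hashes to 5; slot 5 is free → place at 5.
522 hashes to 5; 5 taken → place at 6.
445 hashes to 5; 5,6 taken → place at 9.
16 hashes to 5; 5,6,9 taken → place at 3.
Table: [∅, 122, ∅, 16, 312, 852, 522, ∅, ∅, 445, ∅]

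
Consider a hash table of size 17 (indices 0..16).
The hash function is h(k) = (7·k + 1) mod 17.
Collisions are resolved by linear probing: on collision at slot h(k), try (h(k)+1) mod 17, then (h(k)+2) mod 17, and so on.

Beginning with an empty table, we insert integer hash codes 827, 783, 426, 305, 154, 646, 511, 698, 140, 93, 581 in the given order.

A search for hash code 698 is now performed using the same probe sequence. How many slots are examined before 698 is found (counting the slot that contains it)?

7

827 hashes to 10; slot 10 is free -> place at 10.
783 hashes to 8; slot 8 is free -> place at 8.
426 hashes to 8; 8 taken -> place at 9.
305 hashes to 11; slot 11 is free -> place at 11.
154 hashes to 8; 8,9,10,11 taken -> place at 12.
646 hashes to 1; slot 1 is free -> place at 1.
511 hashes to 8; 8,9,10,11,12 taken -> place at 13.
698 hashes to 8; 8,9,10,11,12,13 taken -> place at 14.
140 hashes to 12; 12,13,14 taken -> place at 15.
93 hashes to 6; slot 6 is free -> place at 6.
581 hashes to 5; slot 5 is free -> place at 5.
Table: [., 646, ., ., ., 581, 93, ., 783, 426, 827, 305, 154, 511, 698, 140, .]
Lookup 698: h=8, probe 8,9,10,11,12,13,14 → found at 14.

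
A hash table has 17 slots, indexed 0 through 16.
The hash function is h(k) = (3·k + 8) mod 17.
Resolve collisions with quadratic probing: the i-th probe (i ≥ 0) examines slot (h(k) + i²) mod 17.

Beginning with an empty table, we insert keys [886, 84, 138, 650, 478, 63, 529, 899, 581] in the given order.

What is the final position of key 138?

886 hashes to 14; slot 14 is free -> place at 14.
84 hashes to 5; slot 5 is free -> place at 5.
138 hashes to 14; 14 taken -> place at 15.
650 hashes to 3; slot 3 is free -> place at 3.
478 hashes to 14; 14,15 taken -> place at 1.
63 hashes to 10; slot 10 is free -> place at 10.
529 hashes to 14; 14,15,1 taken -> place at 6.
899 hashes to 2; slot 2 is free -> place at 2.
581 hashes to 0; slot 0 is free -> place at 0.
Table: [581, 478, 899, 650, -, 84, 529, -, -, -, 63, -, -, -, 886, 138, -]

15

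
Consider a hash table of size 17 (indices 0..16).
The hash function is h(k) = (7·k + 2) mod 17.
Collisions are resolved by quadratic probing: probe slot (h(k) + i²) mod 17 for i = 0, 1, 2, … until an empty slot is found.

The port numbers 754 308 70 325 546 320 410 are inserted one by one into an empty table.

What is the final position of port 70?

0

Insert 754: h=10, slot 10 empty → index 10.
Insert 308: h=16, slot 16 empty → index 16.
Insert 70: h=16, slot 16 occupied → index 0.
Insert 325: h=16, slots 16,0 occupied → index 3.
Insert 546: h=16, slots 16,0,3 occupied → index 8.
Insert 320: h=15, slot 15 empty → index 15.
Insert 410: h=16, slots 16,0,3,8,15 occupied → index 7.
Table: [70, ., ., 325, ., ., ., 410, 546, ., 754, ., ., ., ., 320, 308]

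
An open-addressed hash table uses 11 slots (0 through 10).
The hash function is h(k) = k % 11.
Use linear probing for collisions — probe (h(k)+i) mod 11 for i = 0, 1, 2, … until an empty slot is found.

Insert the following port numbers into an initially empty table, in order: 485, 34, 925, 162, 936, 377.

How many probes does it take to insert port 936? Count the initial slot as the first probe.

4

485: h=1 => slot 1
34: h=1, probe 1,2 => slot 2
925: h=1, probe 1,2,3 => slot 3
162: h=8 => slot 8
936: h=1, probe 1,2,3,4 => slot 4
377: h=3, probe 3,4,5 => slot 5
Table: [., 485, 34, 925, 936, 377, ., ., 162, ., .]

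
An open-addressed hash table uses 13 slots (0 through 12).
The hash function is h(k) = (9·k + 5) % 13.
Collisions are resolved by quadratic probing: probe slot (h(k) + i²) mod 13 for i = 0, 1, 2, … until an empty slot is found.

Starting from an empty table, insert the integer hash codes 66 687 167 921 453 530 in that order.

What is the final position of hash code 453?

3

Insert 66: h=1, slot 1 empty -> index 1.
Insert 687: h=0, slot 0 empty -> index 0.
Insert 167: h=0, slots 0,1 occupied -> index 4.
Insert 921: h=0, slots 0,1,4 occupied -> index 9.
Insert 453: h=0, slots 0,1,4,9 occupied -> index 3.
Insert 530: h=4, slot 4 occupied -> index 5.
Table: [687, 66, —, 453, 167, 530, —, —, —, 921, —, —, —]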